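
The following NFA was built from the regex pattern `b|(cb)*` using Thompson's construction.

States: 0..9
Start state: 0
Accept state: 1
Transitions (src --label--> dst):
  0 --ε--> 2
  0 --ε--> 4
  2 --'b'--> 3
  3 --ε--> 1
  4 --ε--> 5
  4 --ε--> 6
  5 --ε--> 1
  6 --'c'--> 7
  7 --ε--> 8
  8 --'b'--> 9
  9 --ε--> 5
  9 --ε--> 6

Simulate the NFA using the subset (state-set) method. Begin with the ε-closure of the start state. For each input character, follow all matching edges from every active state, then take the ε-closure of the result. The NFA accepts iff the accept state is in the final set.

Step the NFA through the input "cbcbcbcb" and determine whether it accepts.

initial (ε-close {0}): {0,1,2,4,5,6}
'c' @ 1: {7,8}
'b' @ 2: {1,5,6,9}  (accept∈set)
'c' @ 3: {7,8}
'b' @ 4: {1,5,6,9}  (accept∈set)
'c' @ 5: {7,8}
'b' @ 6: {1,5,6,9}  (accept∈set)
'c' @ 7: {7,8}
'b' @ 8: {1,5,6,9}  (accept∈set)
final: {1,5,6,9}; accept 1 in set

Answer: ACCEPT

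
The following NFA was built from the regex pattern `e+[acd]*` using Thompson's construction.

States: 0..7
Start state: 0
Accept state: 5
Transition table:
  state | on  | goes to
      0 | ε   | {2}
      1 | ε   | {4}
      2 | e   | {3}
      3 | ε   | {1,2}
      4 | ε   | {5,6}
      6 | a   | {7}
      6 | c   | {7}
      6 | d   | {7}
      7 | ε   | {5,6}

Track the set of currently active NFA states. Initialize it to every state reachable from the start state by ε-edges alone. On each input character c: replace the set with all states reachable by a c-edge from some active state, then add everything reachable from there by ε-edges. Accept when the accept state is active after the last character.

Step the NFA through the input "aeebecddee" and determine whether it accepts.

Answer: REJECT

Trace:
initial (ε-close {0}): {0,2}
'a' @ 1: {}  — dead — no transitions
rest 'eebecddee' ignored (set empty)
final: {}; accept 5 not in set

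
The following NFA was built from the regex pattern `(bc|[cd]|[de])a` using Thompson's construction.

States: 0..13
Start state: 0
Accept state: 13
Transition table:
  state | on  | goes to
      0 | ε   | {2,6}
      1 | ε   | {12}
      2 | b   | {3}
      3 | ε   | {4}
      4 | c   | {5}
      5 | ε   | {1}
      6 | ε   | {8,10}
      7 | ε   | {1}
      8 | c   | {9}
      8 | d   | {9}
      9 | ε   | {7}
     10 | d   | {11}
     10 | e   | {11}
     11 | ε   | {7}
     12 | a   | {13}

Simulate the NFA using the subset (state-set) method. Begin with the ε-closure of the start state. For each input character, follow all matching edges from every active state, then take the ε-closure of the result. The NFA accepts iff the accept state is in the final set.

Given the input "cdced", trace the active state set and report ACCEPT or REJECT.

Answer: REJECT

Trace:
S₀ = ε-closure({0}) = {0,2,6,8,10}
'c' @ 1: {1,7,9,12}
'd' @ 2: {}  — no active states
rest 'ced' ignored (set empty)
end set {} — state 13 not in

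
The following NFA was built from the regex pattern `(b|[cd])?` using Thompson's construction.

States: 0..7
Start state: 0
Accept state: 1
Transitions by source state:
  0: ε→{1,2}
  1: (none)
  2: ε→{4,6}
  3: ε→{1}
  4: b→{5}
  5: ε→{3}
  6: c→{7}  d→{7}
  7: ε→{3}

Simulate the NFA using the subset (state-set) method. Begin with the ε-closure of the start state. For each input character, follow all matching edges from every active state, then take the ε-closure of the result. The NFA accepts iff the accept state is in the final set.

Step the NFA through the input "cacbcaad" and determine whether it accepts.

start: ε-closure({0}) = {0,1,2,4,6}
'c' @ 1: {1,3,7}  (accept∈set)
'a' @ 2: {}  — no active states
rest 'cbcaad' ignored (set empty)
final: {}; accept 1 not in set

Answer: REJECT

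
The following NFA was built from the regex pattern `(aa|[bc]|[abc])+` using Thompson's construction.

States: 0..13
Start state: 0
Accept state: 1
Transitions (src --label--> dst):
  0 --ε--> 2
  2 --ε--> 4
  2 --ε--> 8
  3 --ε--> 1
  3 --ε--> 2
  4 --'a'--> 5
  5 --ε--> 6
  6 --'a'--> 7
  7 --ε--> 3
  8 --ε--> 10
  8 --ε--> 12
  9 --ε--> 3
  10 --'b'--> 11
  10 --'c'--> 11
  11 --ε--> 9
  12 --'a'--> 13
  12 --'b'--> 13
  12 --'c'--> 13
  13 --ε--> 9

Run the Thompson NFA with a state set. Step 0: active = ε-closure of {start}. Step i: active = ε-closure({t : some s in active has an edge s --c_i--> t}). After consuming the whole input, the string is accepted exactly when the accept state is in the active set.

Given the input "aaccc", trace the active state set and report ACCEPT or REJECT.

S₀ = ε-closure({0}) = {0,2,4,8,10,12}
'a' @ 1: {1,2,3,4,5,6,8,9,10,12,13}  ✓accept
'a' @ 2: {1,2,3,4,5,6,7,8,9,10,12,13}  ✓accept
'c' @ 3: {1,2,3,4,8,9,10,11,12,13}  ✓accept
'c' @ 4: {1,2,3,4,8,9,10,11,12,13}  ✓accept
'c' @ 5: {1,2,3,4,8,9,10,11,12,13}  ✓accept
final: {1,2,3,4,8,9,10,11,12,13}; accept 1 in set

Answer: ACCEPT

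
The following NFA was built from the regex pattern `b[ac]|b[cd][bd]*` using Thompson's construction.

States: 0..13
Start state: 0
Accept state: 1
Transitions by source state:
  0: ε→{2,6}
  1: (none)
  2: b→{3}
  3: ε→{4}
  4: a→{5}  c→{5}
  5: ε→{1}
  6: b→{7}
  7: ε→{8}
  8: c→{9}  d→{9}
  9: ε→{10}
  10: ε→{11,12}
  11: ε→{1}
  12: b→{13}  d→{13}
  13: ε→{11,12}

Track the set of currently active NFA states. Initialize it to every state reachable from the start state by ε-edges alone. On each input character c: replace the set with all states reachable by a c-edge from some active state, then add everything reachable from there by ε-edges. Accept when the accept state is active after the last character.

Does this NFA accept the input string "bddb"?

Answer: ACCEPT

Derivation:
start: ε-closure({0}) = {0,2,6}
'b' @ 1: {3,4,7,8}
'd' @ 2: {1,9,10,11,12}  ✓accept
'd' @ 3: {1,11,12,13}  ✓accept
'b' @ 4: {1,11,12,13}  ✓accept
end set {1,11,12,13} — state 1 in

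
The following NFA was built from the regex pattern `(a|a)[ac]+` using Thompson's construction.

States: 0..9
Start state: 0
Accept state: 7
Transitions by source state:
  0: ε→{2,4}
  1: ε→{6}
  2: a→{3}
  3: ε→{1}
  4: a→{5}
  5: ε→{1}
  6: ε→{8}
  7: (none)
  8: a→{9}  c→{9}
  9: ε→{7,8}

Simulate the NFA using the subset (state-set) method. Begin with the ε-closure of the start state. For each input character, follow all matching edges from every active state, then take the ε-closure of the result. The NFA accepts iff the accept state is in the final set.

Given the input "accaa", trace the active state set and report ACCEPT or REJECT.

S₀ = ε-closure({0}) = {0,2,4}
'a' @ 1: {1,3,5,6,8}
'c' @ 2: {7,8,9}  (accept∈set)
'c' @ 3: {7,8,9}  (accept∈set)
'a' @ 4: {7,8,9}  (accept∈set)
'a' @ 5: {7,8,9}  (accept∈set)
final: {7,8,9}; accept 7 in set

Answer: ACCEPT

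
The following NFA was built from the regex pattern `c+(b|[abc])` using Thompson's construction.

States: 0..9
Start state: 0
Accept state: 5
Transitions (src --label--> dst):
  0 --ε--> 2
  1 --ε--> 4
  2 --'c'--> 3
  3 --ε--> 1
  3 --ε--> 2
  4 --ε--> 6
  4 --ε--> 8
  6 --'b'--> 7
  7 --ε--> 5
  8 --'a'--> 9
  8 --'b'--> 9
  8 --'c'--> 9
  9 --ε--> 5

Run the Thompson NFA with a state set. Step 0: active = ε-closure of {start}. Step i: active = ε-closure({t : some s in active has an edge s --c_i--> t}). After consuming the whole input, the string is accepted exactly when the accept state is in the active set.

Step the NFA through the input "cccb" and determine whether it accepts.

Answer: ACCEPT

Steps:
start: ε-closure({0}) = {0,2}
'c' @ 1: {1,2,3,4,6,8}
'c' @ 2: {1,2,3,4,5,6,8,9}  [accepting]
'c' @ 3: {1,2,3,4,5,6,8,9}  [accepting]
'b' @ 4: {5,7,9}  [accepting]
end set {5,7,9} — state 5 in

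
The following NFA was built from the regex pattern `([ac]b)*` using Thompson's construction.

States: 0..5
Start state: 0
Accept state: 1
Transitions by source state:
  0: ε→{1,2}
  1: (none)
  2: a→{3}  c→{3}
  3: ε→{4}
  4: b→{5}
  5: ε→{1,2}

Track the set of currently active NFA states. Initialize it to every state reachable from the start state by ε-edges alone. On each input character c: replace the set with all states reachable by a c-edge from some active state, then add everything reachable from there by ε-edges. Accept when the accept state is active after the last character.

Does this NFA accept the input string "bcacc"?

Answer: REJECT

Trace:
initial (ε-close {0}): {0,1,2}
'b' @ 1: {}  — no active states
rest 'cacc' ignored (set empty)
end set {} — state 1 not in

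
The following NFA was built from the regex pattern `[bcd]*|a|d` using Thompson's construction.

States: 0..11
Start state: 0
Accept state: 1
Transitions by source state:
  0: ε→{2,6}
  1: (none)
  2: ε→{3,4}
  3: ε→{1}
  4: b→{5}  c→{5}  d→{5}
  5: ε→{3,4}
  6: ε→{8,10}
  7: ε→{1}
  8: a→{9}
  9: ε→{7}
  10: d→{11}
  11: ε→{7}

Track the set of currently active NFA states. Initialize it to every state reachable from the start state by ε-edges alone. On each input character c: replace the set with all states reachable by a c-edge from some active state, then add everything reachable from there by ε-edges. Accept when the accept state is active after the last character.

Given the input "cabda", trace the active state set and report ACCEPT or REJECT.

start: ε-closure({0}) = {0,1,2,3,4,6,8,10}
'c' @ 1: {1,3,4,5}  [accepting]
'a' @ 2: {}  — state set empty
rest 'bda' ignored (set empty)
final: {}; accept 1 not in set

Answer: REJECT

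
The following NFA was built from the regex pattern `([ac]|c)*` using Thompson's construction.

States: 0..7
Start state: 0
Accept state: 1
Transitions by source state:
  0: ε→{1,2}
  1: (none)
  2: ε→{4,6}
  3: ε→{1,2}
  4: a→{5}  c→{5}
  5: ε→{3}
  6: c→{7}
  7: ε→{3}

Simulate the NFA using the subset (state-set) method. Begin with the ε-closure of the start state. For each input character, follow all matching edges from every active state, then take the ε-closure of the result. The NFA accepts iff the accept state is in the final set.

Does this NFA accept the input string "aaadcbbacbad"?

initial (ε-close {0}): {0,1,2,4,6}
'a' @ 1: {1,2,3,4,5,6}  (accept∈set)
'a' @ 2: {1,2,3,4,5,6}  (accept∈set)
'a' @ 3: {1,2,3,4,5,6}  (accept∈set)
'd' @ 4: {}  — state set empty
rest 'cbbacbad' ignored (set empty)
final: {}; accept 1 not in set

Answer: REJECT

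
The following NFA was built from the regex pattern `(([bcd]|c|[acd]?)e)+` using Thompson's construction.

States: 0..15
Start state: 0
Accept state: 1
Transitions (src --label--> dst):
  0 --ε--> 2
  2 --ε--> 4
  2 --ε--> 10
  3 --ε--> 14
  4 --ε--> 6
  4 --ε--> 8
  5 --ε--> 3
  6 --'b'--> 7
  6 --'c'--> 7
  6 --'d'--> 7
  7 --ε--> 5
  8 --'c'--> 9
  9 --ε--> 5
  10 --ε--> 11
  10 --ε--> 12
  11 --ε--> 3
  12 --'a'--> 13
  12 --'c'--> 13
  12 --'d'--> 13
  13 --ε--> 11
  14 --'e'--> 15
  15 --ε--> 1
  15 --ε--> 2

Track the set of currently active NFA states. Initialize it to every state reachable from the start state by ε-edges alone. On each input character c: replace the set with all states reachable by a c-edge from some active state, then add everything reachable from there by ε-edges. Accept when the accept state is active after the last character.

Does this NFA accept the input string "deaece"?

S₀ = ε-closure({0}) = {0,2,3,4,6,8,10,11,12,14}
'd' @ 1: {3,5,7,11,13,14}
'e' @ 2: {1,2,3,4,6,8,10,11,12,14,15}  [accepting]
'a' @ 3: {3,11,13,14}
'e' @ 4: {1,2,3,4,6,8,10,11,12,14,15}  [accepting]
'c' @ 5: {3,5,7,9,11,13,14}
'e' @ 6: {1,2,3,4,6,8,10,11,12,14,15}  [accepting]
end set {1,2,3,4,6,8,10,11,12,14,15} — state 1 in

Answer: ACCEPT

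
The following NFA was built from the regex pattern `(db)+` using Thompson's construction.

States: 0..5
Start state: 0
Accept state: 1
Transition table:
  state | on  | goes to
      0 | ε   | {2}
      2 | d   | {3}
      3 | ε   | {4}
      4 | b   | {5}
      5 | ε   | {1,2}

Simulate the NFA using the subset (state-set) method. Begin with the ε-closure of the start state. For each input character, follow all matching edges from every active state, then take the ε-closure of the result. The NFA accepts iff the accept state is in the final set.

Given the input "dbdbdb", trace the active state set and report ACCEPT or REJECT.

Answer: ACCEPT

Derivation:
initial (ε-close {0}): {0,2}
'd' @ 1: {3,4}
'b' @ 2: {1,2,5}  ✓accept
'd' @ 3: {3,4}
'b' @ 4: {1,2,5}  ✓accept
'd' @ 5: {3,4}
'b' @ 6: {1,2,5}  ✓accept
after full input: {1,2,5}  (accept=1 in)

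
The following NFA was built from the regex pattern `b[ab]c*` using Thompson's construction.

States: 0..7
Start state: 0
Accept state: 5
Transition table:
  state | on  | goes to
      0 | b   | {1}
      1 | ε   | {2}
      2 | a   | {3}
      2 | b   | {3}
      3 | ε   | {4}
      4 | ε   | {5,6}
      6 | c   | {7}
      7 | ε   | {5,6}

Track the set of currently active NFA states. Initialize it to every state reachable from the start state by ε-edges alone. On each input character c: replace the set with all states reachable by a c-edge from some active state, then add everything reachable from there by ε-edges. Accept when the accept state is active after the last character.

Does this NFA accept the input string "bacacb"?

Answer: REJECT

Trace:
start: ε-closure({0}) = {0}
'b' @ 1: {1,2}
'a' @ 2: {3,4,5,6}  (accept∈set)
'c' @ 3: {5,6,7}  (accept∈set)
'a' @ 4: {}  — dead — no transitions
rest 'cb' ignored (set empty)
end set {} — state 5 not in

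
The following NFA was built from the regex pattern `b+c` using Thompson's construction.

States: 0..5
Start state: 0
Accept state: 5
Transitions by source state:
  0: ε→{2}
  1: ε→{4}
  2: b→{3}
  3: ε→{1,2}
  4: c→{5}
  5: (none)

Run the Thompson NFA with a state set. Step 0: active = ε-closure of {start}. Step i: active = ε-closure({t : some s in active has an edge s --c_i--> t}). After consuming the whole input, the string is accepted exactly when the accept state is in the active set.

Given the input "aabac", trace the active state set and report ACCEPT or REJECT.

Answer: REJECT

Derivation:
start: ε-closure({0}) = {0,2}
'a' @ 1: {}  — no active states
rest 'abac' ignored (set empty)
after full input: {}  (accept=5 not in)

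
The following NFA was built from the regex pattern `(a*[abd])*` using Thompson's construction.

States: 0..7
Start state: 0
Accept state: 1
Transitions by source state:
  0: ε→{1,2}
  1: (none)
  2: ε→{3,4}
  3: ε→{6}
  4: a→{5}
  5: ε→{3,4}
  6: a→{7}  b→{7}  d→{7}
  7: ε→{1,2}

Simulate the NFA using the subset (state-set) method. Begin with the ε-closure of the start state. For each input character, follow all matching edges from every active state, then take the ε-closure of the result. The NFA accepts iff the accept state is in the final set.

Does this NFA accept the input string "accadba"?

Answer: REJECT

Trace:
initial (ε-close {0}): {0,1,2,3,4,6}
'a' @ 1: {1,2,3,4,5,6,7}  ✓accept
'c' @ 2: {}  — state set empty
rest 'cadba' ignored (set empty)
end set {} — state 1 not in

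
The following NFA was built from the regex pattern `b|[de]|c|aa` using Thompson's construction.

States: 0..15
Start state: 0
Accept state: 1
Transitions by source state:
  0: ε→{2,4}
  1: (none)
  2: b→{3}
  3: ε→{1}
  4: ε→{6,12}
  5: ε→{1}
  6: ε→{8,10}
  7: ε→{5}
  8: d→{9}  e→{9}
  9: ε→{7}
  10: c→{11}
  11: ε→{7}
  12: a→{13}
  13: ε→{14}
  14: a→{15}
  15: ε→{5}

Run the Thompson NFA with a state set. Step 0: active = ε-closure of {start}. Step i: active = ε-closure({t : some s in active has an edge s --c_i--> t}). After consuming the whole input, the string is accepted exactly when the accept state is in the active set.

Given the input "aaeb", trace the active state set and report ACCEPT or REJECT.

Answer: REJECT

Steps:
start: ε-closure({0}) = {0,2,4,6,8,10,12}
'a' @ 1: {13,14}
'a' @ 2: {1,5,15}  [accepting]
'e' @ 3: {}  — state set empty
rest 'b' ignored (set empty)
end set {} — state 1 not in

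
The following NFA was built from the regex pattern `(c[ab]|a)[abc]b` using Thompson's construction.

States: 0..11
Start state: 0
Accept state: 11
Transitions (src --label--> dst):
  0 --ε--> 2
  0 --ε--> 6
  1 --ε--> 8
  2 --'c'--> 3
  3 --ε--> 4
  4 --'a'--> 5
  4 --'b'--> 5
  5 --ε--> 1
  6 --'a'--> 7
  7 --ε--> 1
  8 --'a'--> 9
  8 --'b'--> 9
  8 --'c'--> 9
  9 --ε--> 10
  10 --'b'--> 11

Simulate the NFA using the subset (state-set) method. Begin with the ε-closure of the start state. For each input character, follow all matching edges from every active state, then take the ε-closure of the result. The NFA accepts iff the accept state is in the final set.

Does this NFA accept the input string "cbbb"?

Answer: ACCEPT

Trace:
S₀ = ε-closure({0}) = {0,2,6}
'c' @ 1: {3,4}
'b' @ 2: {1,5,8}
'b' @ 3: {9,10}
'b' @ 4: {11}  ✓accept
end set {11} — state 11 in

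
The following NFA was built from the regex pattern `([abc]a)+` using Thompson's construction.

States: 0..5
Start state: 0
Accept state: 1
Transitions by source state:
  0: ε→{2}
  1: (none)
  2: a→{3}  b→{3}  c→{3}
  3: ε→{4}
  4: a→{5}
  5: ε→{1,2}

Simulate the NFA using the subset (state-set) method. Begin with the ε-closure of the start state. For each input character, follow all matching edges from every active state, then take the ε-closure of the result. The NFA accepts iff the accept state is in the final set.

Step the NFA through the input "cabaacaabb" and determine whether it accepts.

Answer: REJECT

Trace:
S₀ = ε-closure({0}) = {0,2}
'c' @ 1: {3,4}
'a' @ 2: {1,2,5}  [accepting]
'b' @ 3: {3,4}
'a' @ 4: {1,2,5}  [accepting]
'a' @ 5: {3,4}
'c' @ 6: {}  — dead — no transitions
rest 'aabb' ignored (set empty)
end set {} — state 1 not in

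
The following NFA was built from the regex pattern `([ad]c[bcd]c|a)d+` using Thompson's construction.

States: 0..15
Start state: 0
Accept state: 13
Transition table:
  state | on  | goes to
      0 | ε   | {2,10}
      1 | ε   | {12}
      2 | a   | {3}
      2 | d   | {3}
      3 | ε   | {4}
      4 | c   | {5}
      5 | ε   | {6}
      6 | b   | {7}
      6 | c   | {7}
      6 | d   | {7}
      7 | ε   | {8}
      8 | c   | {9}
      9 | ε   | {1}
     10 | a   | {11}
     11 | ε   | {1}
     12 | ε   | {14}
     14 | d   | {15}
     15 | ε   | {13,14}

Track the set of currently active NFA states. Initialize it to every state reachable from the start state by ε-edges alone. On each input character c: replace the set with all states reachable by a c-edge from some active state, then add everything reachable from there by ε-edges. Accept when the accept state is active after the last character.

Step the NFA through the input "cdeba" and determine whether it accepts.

initial (ε-close {0}): {0,2,10}
'c' @ 1: {}  — dead — no transitions
rest 'deba' ignored (set empty)
after full input: {}  (accept=13 not in)

Answer: REJECT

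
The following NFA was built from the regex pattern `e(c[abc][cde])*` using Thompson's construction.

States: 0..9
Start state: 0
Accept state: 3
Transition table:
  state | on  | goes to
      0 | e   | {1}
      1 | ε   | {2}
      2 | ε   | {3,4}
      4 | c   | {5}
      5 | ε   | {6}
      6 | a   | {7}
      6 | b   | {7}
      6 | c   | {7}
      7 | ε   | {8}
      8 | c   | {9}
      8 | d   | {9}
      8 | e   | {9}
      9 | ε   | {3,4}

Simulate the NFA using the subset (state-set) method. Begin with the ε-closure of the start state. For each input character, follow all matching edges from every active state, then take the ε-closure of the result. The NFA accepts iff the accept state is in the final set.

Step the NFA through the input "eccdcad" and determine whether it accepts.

Answer: ACCEPT

Trace:
initial (ε-close {0}): {0}
'e' @ 1: {1,2,3,4}  (accept∈set)
'c' @ 2: {5,6}
'c' @ 3: {7,8}
'd' @ 4: {3,4,9}  (accept∈set)
'c' @ 5: {5,6}
'a' @ 6: {7,8}
'd' @ 7: {3,4,9}  (accept∈set)
end set {3,4,9} — state 3 in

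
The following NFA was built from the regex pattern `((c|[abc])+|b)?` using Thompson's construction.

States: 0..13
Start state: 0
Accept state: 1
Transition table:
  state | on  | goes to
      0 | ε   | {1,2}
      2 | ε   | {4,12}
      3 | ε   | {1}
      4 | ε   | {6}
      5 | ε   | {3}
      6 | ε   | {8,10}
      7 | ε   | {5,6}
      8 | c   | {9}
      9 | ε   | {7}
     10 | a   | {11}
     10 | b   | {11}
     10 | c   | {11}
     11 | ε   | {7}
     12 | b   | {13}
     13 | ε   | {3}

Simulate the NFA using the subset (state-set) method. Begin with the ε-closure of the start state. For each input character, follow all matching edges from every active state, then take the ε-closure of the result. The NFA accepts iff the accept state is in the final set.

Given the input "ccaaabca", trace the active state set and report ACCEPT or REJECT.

S₀ = ε-closure({0}) = {0,1,2,4,6,8,10,12}
'c' @ 1: {1,3,5,6,7,8,9,10,11}  ✓accept
'c' @ 2: {1,3,5,6,7,8,9,10,11}  ✓accept
'a' @ 3: {1,3,5,6,7,8,10,11}  ✓accept
'a' @ 4: {1,3,5,6,7,8,10,11}  ✓accept
'a' @ 5: {1,3,5,6,7,8,10,11}  ✓accept
'b' @ 6: {1,3,5,6,7,8,10,11}  ✓accept
'c' @ 7: {1,3,5,6,7,8,9,10,11}  ✓accept
'a' @ 8: {1,3,5,6,7,8,10,11}  ✓accept
end set {1,3,5,6,7,8,10,11} — state 1 in

Answer: ACCEPT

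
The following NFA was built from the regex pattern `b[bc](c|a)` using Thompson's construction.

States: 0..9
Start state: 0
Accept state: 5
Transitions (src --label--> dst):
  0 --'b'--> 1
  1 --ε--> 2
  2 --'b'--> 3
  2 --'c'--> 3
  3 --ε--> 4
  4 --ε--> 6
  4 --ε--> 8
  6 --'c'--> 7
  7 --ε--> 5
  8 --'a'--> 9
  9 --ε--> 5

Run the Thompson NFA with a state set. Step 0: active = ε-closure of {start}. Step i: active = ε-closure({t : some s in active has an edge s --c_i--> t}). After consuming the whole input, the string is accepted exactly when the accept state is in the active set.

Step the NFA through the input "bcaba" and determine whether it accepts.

Answer: REJECT

Trace:
S₀ = ε-closure({0}) = {0}
'b' @ 1: {1,2}
'c' @ 2: {3,4,6,8}
'a' @ 3: {5,9}  ✓accept
'b' @ 4: {}  — state set empty
rest 'a' ignored (set empty)
end set {} — state 5 not in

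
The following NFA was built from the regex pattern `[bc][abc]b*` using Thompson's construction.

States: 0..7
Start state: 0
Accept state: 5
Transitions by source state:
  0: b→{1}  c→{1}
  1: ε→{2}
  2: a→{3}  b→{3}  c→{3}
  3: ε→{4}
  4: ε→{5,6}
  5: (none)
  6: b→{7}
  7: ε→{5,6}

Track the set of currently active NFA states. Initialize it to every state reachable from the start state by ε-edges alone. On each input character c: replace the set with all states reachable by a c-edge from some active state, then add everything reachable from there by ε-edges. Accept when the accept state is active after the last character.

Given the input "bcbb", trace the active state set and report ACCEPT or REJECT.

start: ε-closure({0}) = {0}
'b' @ 1: {1,2}
'c' @ 2: {3,4,5,6}  ✓accept
'b' @ 3: {5,6,7}  ✓accept
'b' @ 4: {5,6,7}  ✓accept
final: {5,6,7}; accept 5 in set

Answer: ACCEPT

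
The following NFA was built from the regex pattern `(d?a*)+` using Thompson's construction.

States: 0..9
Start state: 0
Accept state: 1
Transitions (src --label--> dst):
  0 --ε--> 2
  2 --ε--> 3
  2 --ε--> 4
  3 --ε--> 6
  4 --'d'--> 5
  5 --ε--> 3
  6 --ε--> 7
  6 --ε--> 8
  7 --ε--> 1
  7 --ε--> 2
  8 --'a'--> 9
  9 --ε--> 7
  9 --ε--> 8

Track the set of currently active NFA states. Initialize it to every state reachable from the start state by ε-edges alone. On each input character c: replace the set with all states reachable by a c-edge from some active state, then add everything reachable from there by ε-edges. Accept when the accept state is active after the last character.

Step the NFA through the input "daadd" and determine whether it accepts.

start: ε-closure({0}) = {0,1,2,3,4,6,7,8}
'd' @ 1: {1,2,3,4,5,6,7,8}  (accept∈set)
'a' @ 2: {1,2,3,4,6,7,8,9}  (accept∈set)
'a' @ 3: {1,2,3,4,6,7,8,9}  (accept∈set)
'd' @ 4: {1,2,3,4,5,6,7,8}  (accept∈set)
'd' @ 5: {1,2,3,4,5,6,7,8}  (accept∈set)
end set {1,2,3,4,5,6,7,8} — state 1 in

Answer: ACCEPT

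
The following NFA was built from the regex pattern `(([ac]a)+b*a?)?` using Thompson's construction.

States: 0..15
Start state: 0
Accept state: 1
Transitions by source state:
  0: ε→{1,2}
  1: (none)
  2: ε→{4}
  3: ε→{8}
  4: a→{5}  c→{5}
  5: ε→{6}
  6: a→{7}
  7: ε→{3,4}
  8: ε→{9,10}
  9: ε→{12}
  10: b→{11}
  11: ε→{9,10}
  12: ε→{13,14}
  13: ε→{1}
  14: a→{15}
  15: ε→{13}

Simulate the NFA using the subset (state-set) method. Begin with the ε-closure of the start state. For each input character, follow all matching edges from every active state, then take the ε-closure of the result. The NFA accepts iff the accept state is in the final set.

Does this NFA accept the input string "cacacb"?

Answer: REJECT

Steps:
S₀ = ε-closure({0}) = {0,1,2,4}
'c' @ 1: {5,6}
'a' @ 2: {1,3,4,7,8,9,10,12,13,14}  [accepting]
'c' @ 3: {5,6}
'a' @ 4: {1,3,4,7,8,9,10,12,13,14}  [accepting]
'c' @ 5: {5,6}
'b' @ 6: {}  — state set empty
final: {}; accept 1 not in set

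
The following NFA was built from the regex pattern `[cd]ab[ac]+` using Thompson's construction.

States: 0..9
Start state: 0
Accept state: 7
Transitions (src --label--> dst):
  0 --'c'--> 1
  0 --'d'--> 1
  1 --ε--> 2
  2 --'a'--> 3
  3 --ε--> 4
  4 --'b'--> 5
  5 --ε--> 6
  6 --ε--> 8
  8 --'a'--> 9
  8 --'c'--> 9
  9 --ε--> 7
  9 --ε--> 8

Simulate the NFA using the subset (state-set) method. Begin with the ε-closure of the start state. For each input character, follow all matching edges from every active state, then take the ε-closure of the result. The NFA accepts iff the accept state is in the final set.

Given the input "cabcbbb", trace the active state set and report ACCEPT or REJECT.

initial (ε-close {0}): {0}
'c' @ 1: {1,2}
'a' @ 2: {3,4}
'b' @ 3: {5,6,8}
'c' @ 4: {7,8,9}  ✓accept
'b' @ 5: {}  — state set empty
rest 'bb' ignored (set empty)
after full input: {}  (accept=7 not in)

Answer: REJECT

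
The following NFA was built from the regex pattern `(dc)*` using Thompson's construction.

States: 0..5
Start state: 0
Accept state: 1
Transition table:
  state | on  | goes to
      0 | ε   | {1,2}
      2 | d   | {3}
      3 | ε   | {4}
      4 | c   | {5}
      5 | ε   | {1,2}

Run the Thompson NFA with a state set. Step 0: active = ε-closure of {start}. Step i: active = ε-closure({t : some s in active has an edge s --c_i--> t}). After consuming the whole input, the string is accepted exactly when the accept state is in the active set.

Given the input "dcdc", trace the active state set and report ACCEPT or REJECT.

Answer: ACCEPT

Trace:
start: ε-closure({0}) = {0,1,2}
'd' @ 1: {3,4}
'c' @ 2: {1,2,5}  (accept∈set)
'd' @ 3: {3,4}
'c' @ 4: {1,2,5}  (accept∈set)
final: {1,2,5}; accept 1 in set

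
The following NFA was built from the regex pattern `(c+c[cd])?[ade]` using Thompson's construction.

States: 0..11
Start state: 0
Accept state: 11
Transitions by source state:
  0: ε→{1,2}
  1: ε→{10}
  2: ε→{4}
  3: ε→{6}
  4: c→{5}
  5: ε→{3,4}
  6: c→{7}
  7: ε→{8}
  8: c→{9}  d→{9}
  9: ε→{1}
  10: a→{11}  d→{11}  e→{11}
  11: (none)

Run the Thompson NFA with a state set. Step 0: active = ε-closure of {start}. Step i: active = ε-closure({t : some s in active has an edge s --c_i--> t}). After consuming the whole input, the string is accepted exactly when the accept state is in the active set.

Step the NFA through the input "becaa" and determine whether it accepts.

S₀ = ε-closure({0}) = {0,1,2,4,10}
'b' @ 1: {}  — dead — no transitions
rest 'ecaa' ignored (set empty)
end set {} — state 11 not in

Answer: REJECT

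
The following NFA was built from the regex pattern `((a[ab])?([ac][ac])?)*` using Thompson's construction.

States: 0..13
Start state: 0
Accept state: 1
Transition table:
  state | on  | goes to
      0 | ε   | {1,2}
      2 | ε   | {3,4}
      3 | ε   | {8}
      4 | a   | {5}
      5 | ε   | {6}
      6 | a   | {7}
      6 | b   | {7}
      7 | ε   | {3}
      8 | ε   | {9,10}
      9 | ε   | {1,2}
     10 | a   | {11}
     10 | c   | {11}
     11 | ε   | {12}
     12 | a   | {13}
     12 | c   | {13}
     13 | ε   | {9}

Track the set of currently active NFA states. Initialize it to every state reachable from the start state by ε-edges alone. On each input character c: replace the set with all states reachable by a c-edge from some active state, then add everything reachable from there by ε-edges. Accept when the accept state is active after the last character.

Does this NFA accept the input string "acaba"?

Answer: REJECT

Derivation:
S₀ = ε-closure({0}) = {0,1,2,3,4,8,9,10}
'a' @ 1: {5,6,11,12}
'c' @ 2: {1,2,3,4,8,9,10,13}  (accept∈set)
'a' @ 3: {5,6,11,12}
'b' @ 4: {1,2,3,4,7,8,9,10}  (accept∈set)
'a' @ 5: {5,6,11,12}
end set {5,6,11,12} — state 1 not in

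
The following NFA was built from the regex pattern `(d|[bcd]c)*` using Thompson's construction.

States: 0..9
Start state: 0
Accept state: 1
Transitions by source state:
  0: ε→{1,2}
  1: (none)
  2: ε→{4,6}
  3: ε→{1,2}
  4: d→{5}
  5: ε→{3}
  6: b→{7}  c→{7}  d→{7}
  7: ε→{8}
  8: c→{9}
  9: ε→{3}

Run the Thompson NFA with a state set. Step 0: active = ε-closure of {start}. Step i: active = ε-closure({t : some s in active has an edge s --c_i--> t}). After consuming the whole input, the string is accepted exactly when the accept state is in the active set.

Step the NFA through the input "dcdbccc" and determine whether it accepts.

Answer: ACCEPT

Trace:
initial (ε-close {0}): {0,1,2,4,6}
'd' @ 1: {1,2,3,4,5,6,7,8}  (accept∈set)
'c' @ 2: {1,2,3,4,6,7,8,9}  (accept∈set)
'd' @ 3: {1,2,3,4,5,6,7,8}  (accept∈set)
'b' @ 4: {7,8}
'c' @ 5: {1,2,3,4,6,9}  (accept∈set)
'c' @ 6: {7,8}
'c' @ 7: {1,2,3,4,6,9}  (accept∈set)
final: {1,2,3,4,6,9}; accept 1 in set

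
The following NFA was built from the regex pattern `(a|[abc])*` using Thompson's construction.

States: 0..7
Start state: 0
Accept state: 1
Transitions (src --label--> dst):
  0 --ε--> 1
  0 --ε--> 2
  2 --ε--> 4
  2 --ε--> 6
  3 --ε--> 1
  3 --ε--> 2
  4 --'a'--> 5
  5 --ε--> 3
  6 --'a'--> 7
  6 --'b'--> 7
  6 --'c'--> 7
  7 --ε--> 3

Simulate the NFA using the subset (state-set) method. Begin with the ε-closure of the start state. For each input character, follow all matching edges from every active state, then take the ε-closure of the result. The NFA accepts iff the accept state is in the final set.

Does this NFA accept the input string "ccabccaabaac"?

Answer: ACCEPT

Trace:
start: ε-closure({0}) = {0,1,2,4,6}
'c' @ 1: {1,2,3,4,6,7}  [accepting]
'c' @ 2: {1,2,3,4,6,7}  [accepting]
'a' @ 3: {1,2,3,4,5,6,7}  [accepting]
'b' @ 4: {1,2,3,4,6,7}  [accepting]
'c' @ 5: {1,2,3,4,6,7}  [accepting]
'c' @ 6: {1,2,3,4,6,7}  [accepting]
'a' @ 7: {1,2,3,4,5,6,7}  [accepting]
'a' @ 8: {1,2,3,4,5,6,7}  [accepting]
'b' @ 9: {1,2,3,4,6,7}  [accepting]
'a' @ 10: {1,2,3,4,5,6,7}  [accepting]
'a' @ 11: {1,2,3,4,5,6,7}  [accepting]
'c' @ 12: {1,2,3,4,6,7}  [accepting]
end set {1,2,3,4,6,7} — state 1 in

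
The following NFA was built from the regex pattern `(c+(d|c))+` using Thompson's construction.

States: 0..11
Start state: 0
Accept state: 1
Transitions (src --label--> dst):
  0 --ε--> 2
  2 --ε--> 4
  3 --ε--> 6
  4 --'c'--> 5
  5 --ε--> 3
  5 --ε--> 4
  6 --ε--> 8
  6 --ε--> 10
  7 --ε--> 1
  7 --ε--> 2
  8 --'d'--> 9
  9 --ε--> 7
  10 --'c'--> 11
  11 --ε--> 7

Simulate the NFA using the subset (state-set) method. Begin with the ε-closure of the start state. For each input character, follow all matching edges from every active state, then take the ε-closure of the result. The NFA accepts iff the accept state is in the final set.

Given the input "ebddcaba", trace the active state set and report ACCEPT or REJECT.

initial (ε-close {0}): {0,2,4}
'e' @ 1: {}  — no active states
rest 'bddcaba' ignored (set empty)
end set {} — state 1 not in

Answer: REJECT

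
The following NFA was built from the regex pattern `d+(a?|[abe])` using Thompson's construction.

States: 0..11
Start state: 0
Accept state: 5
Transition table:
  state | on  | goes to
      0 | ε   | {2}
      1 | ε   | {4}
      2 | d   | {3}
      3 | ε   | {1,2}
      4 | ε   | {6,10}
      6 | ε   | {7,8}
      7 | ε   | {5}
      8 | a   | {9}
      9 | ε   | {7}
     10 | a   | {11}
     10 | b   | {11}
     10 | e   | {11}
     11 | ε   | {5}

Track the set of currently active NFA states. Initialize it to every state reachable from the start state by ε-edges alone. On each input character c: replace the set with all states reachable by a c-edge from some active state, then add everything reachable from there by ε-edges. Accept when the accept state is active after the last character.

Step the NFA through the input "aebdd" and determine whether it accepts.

Answer: REJECT

Trace:
initial (ε-close {0}): {0,2}
'a' @ 1: {}  — no active states
rest 'ebdd' ignored (set empty)
after full input: {}  (accept=5 not in)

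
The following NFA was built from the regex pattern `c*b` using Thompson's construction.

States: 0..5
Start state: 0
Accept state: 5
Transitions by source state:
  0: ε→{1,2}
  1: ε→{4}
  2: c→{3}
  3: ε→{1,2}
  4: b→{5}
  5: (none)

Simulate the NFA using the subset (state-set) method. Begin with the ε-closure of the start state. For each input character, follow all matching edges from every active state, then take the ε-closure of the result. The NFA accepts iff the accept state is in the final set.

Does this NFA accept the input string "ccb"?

S₀ = ε-closure({0}) = {0,1,2,4}
'c' @ 1: {1,2,3,4}
'c' @ 2: {1,2,3,4}
'b' @ 3: {5}  ✓accept
final: {5}; accept 5 in set

Answer: ACCEPT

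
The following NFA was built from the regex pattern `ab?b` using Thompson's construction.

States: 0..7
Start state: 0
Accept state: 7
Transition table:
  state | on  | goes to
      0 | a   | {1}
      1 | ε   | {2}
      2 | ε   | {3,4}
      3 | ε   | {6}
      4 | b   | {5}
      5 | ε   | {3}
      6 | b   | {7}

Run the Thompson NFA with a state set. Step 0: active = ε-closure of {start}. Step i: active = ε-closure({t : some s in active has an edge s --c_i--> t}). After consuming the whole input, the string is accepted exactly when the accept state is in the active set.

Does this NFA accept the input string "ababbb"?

initial (ε-close {0}): {0}
'a' @ 1: {1,2,3,4,6}
'b' @ 2: {3,5,6,7}  [accepting]
'a' @ 3: {}  — state set empty
rest 'bbb' ignored (set empty)
end set {} — state 7 not in

Answer: REJECT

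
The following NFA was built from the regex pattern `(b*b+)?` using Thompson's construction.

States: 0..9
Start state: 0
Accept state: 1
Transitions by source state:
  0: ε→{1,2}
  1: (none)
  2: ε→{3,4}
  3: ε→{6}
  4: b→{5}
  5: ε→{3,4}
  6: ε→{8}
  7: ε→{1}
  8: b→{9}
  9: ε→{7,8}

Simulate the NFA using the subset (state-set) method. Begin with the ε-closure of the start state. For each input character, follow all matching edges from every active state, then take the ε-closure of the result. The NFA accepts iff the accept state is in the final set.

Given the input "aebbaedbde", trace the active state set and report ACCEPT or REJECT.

Answer: REJECT

Derivation:
S₀ = ε-closure({0}) = {0,1,2,3,4,6,8}
'a' @ 1: {}  — dead — no transitions
rest 'ebbaedbde' ignored (set empty)
final: {}; accept 1 not in set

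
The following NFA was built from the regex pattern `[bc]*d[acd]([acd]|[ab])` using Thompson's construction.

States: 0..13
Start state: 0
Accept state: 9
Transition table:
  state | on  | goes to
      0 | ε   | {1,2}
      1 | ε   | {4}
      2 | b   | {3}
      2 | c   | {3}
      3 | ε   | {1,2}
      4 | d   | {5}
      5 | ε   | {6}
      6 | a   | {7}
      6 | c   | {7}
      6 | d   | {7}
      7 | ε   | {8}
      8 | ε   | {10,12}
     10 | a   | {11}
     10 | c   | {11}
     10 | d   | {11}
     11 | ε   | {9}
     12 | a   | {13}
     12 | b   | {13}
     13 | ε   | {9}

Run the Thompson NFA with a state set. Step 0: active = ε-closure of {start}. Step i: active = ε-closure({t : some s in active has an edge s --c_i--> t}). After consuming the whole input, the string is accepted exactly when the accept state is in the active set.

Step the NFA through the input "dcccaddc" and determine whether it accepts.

initial (ε-close {0}): {0,1,2,4}
'd' @ 1: {5,6}
'c' @ 2: {7,8,10,12}
'c' @ 3: {9,11}  (accept∈set)
'c' @ 4: {}  — dead — no transitions
rest 'addc' ignored (set empty)
end set {} — state 9 not in

Answer: REJECT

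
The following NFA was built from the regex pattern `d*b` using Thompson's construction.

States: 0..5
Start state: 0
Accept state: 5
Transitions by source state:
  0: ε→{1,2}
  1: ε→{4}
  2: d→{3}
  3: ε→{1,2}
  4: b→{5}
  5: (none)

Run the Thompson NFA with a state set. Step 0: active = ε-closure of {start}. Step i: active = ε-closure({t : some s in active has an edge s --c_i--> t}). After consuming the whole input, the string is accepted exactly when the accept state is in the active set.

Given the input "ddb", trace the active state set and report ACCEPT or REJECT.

start: ε-closure({0}) = {0,1,2,4}
'd' @ 1: {1,2,3,4}
'd' @ 2: {1,2,3,4}
'b' @ 3: {5}  (accept∈set)
end set {5} — state 5 in

Answer: ACCEPT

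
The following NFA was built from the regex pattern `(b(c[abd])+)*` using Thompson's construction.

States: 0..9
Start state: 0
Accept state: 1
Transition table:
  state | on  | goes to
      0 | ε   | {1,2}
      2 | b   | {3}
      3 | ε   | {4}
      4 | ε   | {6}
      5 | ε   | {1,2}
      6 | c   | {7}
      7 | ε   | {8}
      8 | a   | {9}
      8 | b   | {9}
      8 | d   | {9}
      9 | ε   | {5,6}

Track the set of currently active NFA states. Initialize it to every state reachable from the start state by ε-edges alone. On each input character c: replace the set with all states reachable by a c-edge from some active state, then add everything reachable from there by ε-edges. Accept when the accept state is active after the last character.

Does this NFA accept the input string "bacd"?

Answer: REJECT

Steps:
start: ε-closure({0}) = {0,1,2}
'b' @ 1: {3,4,6}
'a' @ 2: {}  — dead — no transitions
rest 'cd' ignored (set empty)
after full input: {}  (accept=1 not in)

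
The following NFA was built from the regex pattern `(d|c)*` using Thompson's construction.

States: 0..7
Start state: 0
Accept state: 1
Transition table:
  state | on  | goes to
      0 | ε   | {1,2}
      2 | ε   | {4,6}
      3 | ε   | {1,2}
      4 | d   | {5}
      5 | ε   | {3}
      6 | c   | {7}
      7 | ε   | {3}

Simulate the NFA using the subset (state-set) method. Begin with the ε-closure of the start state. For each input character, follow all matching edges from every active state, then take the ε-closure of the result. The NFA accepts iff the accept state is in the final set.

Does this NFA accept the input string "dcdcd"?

start: ε-closure({0}) = {0,1,2,4,6}
'd' @ 1: {1,2,3,4,5,6}  ✓accept
'c' @ 2: {1,2,3,4,6,7}  ✓accept
'd' @ 3: {1,2,3,4,5,6}  ✓accept
'c' @ 4: {1,2,3,4,6,7}  ✓accept
'd' @ 5: {1,2,3,4,5,6}  ✓accept
final: {1,2,3,4,5,6}; accept 1 in set

Answer: ACCEPT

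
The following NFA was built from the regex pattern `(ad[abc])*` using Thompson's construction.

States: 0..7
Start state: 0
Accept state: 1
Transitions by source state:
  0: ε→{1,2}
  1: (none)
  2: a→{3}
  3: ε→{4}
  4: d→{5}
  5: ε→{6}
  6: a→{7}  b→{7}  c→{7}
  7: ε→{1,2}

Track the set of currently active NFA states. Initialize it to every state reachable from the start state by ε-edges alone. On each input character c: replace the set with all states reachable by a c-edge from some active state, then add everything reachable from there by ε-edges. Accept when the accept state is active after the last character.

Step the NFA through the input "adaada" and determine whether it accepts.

Answer: ACCEPT

Trace:
S₀ = ε-closure({0}) = {0,1,2}
'a' @ 1: {3,4}
'd' @ 2: {5,6}
'a' @ 3: {1,2,7}  ✓accept
'a' @ 4: {3,4}
'd' @ 5: {5,6}
'a' @ 6: {1,2,7}  ✓accept
final: {1,2,7}; accept 1 in set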